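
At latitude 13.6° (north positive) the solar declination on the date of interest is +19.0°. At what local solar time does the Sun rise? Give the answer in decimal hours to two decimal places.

5.68 h

The sunset hour angle satisfies cos H_s = −tan φ tan δ = -0.0833, giving H_s = 94.78°.
Sunrise is at 12 − H_s/15 = 12 − 6.319 = 5.681 h local solar time.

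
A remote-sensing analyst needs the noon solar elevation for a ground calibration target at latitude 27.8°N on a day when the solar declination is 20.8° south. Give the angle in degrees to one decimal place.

At local solar noon the hour angle is zero, so the elevation is 90° − |φ − δ| = 90° − |27.8° − (-20.8°)| = 90° − 48.6° = 41.4°.

41.4°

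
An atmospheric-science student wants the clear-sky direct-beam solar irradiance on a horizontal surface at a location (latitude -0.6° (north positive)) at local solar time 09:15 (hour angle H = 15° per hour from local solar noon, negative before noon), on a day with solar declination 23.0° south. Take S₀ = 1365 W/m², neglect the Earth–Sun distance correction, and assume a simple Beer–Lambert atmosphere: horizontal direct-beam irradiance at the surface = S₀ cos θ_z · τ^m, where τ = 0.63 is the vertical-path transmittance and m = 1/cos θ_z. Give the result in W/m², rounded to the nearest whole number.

489 W/m²

Hour angle H = 15° × (9.25 − 12) = -41.25°.
cos θ_z = sin φ sin δ + cos φ cos δ cos H = (-0.0105)(-0.3907) + (0.9999)(0.9205)(0.7518) = 0.6961.
Air mass m = 1/cos θ_z = 1/0.6961 = 1.437; τ^m = 0.63^1.437 = 0.5148.
Surface direct beam = 1365 × 0.6961 × 0.5148 = 489.15 W/m².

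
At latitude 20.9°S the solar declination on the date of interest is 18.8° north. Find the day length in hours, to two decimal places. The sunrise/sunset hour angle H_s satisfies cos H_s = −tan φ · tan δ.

cos H_s = −tan(-20.9°) · tan(18.8°) = 0.1300, so H_s = arccos(0.1300) = 82.53°.
Day length = 2 H_s / 15° h⁻¹ = 165.06° / 15 = 11.004 h.

11.00 hours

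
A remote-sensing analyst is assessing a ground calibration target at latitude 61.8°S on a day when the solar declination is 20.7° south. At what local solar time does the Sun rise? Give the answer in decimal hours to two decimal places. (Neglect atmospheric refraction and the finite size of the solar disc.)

3.01 h

−tan φ tan δ = −(-1.8650)(-0.3779) = -0.7048; H_s = arccos(-0.7048) = 134.81°.
Sunrise is at 12 − H_s/15 = 12 − 8.987 = 3.013 h local solar time.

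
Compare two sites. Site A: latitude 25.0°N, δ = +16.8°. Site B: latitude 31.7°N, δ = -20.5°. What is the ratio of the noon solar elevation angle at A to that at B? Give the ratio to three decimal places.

2.164

A: 90° − |25.0 − (16.8)| = 81.80°.
B: 90° − |31.7 − (-20.5)| = 37.80°.
Ratio A/B = 81.8000 / 37.8000 = 2.1640.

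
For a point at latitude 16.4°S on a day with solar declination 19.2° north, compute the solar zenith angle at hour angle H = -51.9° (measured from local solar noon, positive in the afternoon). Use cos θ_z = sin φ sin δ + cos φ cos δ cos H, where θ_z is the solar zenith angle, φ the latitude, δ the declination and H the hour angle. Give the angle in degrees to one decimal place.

62.2°

cos θ_z = sin φ sin δ + cos φ cos δ cos H = (-0.2823)(0.3289) + (0.9593)(0.9444)(0.6170) = 0.4661.
θ_z = arccos(0.4661) = 62.22°.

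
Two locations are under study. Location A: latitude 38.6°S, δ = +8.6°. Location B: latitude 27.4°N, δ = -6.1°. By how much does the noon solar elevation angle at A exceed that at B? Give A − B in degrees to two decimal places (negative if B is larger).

A: 90° − |-38.6 − (8.6)| = 42.80°.
B: 90° − |27.4 − (-6.1)| = 56.50°.
A − B = 42.80 − 56.50 = -13.70°.

-13.70°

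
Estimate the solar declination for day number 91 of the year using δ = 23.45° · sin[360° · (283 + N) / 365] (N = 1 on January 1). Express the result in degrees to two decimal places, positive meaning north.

360 × (283 + 91) / 365 = 368.877°; sin(368.877°) = 0.1543.
δ = 23.45 × 0.1543 = 3.618° ≈ +3.62°.

+3.62°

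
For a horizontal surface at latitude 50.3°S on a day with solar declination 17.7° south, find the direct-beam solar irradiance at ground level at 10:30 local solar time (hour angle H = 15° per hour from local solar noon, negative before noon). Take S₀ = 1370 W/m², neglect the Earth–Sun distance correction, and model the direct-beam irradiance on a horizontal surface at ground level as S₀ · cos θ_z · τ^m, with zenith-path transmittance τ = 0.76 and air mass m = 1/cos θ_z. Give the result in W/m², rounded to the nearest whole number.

773 W/m²

Hour angle H = 15° × (10.5 − 12) = -22.50°.
With φ = -50.3°, δ = -17.7°, H = -22.50°: sin φ sin δ = 0.2339, cos φ cos δ cos H = 0.5622, so cos θ_z = 0.7961.
Air mass m = 1/cos θ_z = 1/0.7961 = 1.256; τ^m = 0.76^1.256 = 0.7084.
Surface direct beam = 1370 × 0.7961 × 0.7084 = 772.62 W/m².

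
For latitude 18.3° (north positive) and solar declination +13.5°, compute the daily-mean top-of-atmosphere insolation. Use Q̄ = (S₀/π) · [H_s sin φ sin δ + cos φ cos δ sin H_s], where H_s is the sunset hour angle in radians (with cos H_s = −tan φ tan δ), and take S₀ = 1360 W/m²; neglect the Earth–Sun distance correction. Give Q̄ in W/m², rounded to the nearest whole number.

The sunset hour angle satisfies cos H_s = −tan φ tan δ = -0.0794, giving H_s = 94.55°. In radians, H_s = 1.6502.
H_s sin φ sin δ = 1.6502 × 0.3140 × 0.2334 = 0.1209.
cos φ cos δ sin H_s = 0.9494 × 0.9724 × 0.9968 = 0.9202.
Q̄ = (1360/π) × (0.1209 + 0.9202) = 432.90 × 1.0411 = 450.69 W/m².

451 W/m²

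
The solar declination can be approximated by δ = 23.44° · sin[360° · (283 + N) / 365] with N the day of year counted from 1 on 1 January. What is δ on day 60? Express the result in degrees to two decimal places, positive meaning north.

360 × (283 + 60) / 365 = 338.301°; sin(338.301°) = -0.3697.
δ = 23.44 × -0.3697 = -8.666° ≈ -8.67°.

-8.67°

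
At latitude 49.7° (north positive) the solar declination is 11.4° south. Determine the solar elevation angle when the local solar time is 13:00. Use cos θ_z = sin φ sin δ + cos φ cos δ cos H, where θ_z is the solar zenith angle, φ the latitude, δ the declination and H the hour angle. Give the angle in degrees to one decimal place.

Hour angle H = 15° × (13 − 12) = 15.00°.
cos θ_z = sin φ sin δ + cos φ cos δ cos H = (0.7627)(-0.1977) + (0.6468)(0.9803)(0.9659) = 0.4617.
θ_z = arccos(0.4617) = 62.50°, so the elevation is 90° − 62.50° = 27.50°.

27.5°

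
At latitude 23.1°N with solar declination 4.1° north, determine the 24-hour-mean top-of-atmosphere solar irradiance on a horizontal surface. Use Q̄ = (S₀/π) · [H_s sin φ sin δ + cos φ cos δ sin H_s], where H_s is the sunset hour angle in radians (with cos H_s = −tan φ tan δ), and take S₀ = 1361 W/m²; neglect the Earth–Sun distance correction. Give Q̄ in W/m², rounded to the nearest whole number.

417 W/m²

The sunset hour angle satisfies cos H_s = −tan φ tan δ = -0.0306, giving H_s = 91.75°. In radians, H_s = 1.6013.
H_s sin φ sin δ = 1.6013 × 0.3923 × 0.0715 = 0.0449.
cos φ cos δ sin H_s = 0.9198 × 0.9974 × 0.9995 = 0.9169.
Q̄ = (1361/π) × (0.0449 + 0.9169) = 433.22 × 0.9618 = 416.67 W/m².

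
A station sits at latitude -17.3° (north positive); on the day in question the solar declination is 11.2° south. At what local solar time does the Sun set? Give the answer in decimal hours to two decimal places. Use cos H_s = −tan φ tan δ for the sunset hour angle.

18.24 h

The sunset hour angle satisfies cos H_s = −tan φ tan δ = -0.0617, giving H_s = 93.54°.
Sunset is at 12 + H_s/15 = 12 + 6.236 = 18.236 h local solar time.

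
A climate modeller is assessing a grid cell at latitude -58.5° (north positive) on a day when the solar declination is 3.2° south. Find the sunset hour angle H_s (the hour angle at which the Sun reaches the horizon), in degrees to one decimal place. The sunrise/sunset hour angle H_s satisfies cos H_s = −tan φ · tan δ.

95.2°

cos H_s = −tan(-58.5°) · tan(-3.2°) = -0.0912, so H_s = arccos(-0.0912) = 95.23°.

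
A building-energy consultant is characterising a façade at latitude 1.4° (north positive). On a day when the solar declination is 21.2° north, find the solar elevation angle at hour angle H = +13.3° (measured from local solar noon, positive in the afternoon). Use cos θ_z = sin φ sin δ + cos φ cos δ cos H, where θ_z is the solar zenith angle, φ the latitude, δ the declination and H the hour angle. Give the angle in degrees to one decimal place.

66.3°

cos θ_z = sin φ sin δ + cos φ cos δ cos H = (0.0244)(0.3616) + (0.9997)(0.9323)(0.9732) = 0.9159.
θ_z = arccos(0.9159) = 23.67°, so the elevation is 90° − 23.67° = 66.33°.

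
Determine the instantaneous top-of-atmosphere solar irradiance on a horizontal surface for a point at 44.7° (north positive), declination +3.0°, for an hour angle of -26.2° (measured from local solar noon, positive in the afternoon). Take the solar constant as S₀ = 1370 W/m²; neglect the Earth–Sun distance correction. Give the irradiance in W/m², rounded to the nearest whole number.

With φ = 44.7°, δ = 3.0°, H = -26.20°: sin φ sin δ = 0.0368, cos φ cos δ cos H = 0.6369, so cos θ_z = 0.6737.
Top-of-atmosphere irradiance = S₀ cos θ_z = 1370 × 0.6737 = 922.97 W/m².

923 W/m²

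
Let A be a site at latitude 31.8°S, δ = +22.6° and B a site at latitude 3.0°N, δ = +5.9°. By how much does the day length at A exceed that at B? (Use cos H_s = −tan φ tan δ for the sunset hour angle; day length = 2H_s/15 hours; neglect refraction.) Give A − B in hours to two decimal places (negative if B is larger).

-2.04 h

A: H_s = arccos(−tan -31.8° · tan 22.6°) = 75.04°, so 2H_s/15 = 10.0053 h.
B: H_s = arccos(−tan 3.0° · tan 5.9°) = 90.31°, so 2H_s/15 = 12.0413 h.
A − B = 10.0053 − 12.0413 = -2.0360 h.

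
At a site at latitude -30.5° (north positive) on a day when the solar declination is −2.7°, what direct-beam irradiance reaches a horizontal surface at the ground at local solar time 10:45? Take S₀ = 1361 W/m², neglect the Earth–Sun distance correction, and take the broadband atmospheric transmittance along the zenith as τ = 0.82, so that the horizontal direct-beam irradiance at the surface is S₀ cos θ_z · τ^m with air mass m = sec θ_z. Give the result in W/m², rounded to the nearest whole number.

901 W/m²

Hour angle H = 15° × (10.75 − 12) = -18.75°.
With φ = -30.5°, δ = -2.7°, H = -18.75°: sin φ sin δ = 0.0239, cos φ cos δ cos H = 0.8150, so cos θ_z = 0.8389.
Air mass m = 1/cos θ_z = 1/0.8389 = 1.192; τ^m = 0.82^1.192 = 0.7893.
Surface direct beam = 1361 × 0.8389 × 0.7893 = 901.18 W/m².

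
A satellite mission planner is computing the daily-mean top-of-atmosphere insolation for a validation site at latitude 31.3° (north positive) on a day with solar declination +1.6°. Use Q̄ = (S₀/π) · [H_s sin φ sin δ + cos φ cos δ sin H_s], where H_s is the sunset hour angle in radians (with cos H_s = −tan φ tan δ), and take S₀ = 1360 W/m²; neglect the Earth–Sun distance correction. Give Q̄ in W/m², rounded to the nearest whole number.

380 W/m²

−tan φ tan δ = −(0.6080)(0.0279) = -0.0170; H_s = arccos(-0.0170) = 90.97°. In radians, H_s = 1.5877.
H_s sin φ sin δ = 1.5877 × 0.5195 × 0.0279 = 0.0230.
cos φ cos δ sin H_s = 0.8545 × 0.9996 × 0.9999 = 0.8541.
Q̄ = (1360/π) × (0.0230 + 0.8541) = 432.90 × 0.8771 = 379.70 W/m².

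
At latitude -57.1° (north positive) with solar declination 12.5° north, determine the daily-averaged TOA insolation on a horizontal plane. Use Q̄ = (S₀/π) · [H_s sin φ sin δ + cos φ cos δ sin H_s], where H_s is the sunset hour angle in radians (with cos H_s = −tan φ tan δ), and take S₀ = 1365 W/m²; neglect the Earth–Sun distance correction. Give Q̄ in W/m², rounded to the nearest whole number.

The sunset hour angle satisfies cos H_s = −tan φ tan δ = 0.3427, giving H_s = 69.96°. In radians, H_s = 1.2210.
H_s sin φ sin δ = 1.2210 × -0.8396 × 0.2164 = -0.2218.
cos φ cos δ sin H_s = 0.5432 × 0.9763 × 0.9394 = 0.4982.
Q̄ = (1365/π) × (-0.2218 + 0.4982) = 434.49 × 0.2764 = 120.09 W/m².

120 W/m²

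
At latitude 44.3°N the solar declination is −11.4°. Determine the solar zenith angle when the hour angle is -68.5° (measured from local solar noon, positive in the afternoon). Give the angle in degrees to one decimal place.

With φ = 44.3°, δ = -11.4°, H = -68.50°: sin φ sin δ = -0.1380, cos φ cos δ cos H = 0.2571, so cos θ_z = 0.1191.
θ_z = arccos(0.1191) = 83.16°.

83.2°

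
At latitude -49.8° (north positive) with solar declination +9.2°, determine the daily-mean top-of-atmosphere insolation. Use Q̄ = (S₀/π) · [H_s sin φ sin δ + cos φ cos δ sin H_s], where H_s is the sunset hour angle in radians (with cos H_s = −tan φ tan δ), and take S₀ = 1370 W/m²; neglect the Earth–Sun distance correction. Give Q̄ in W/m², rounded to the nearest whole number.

199 W/m²

cos H_s = −tan(-49.8°) · tan(9.2°) = 0.1917, so H_s = arccos(0.1917) = 78.95°. In radians, H_s = 1.3779.
H_s sin φ sin δ = 1.3779 × -0.7638 × 0.1599 = -0.1683.
cos φ cos δ sin H_s = 0.6455 × 0.9871 × 0.9815 = 0.6254.
Q̄ = (1370/π) × (-0.1683 + 0.6254) = 436.08 × 0.4571 = 199.33 W/m².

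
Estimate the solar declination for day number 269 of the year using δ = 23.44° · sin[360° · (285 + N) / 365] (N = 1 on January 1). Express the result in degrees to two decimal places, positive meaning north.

-2.62°

360 × (285 + 269) / 365 = 546.411°; sin(546.411°) = -0.1117.
δ = 23.44 × -0.1117 = -2.618° ≈ -2.62°.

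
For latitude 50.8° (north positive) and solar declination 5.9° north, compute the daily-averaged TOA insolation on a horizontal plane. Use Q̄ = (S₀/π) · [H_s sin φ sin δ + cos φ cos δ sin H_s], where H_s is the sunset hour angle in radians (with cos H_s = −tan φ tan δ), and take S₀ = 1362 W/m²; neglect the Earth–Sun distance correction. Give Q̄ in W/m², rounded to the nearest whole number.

329 W/m²

cos H_s = −tan(50.8°) · tan(5.9°) = -0.1267, so H_s = arccos(-0.1267) = 97.28°. In radians, H_s = 1.6979.
H_s sin φ sin δ = 1.6979 × 0.7749 × 0.1028 = 0.1353.
cos φ cos δ sin H_s = 0.6320 × 0.9947 × 0.9919 = 0.6236.
Q̄ = (1362/π) × (0.1353 + 0.6236) = 433.54 × 0.7589 = 329.01 W/m².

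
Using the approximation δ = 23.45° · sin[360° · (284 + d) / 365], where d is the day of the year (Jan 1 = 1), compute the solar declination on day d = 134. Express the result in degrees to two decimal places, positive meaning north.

+18.55°

360 × (284 + 134) / 365 = 412.274°; sin(412.274°) = 0.7909.
δ = 23.45 × 0.7909 = 18.547° ≈ +18.55°.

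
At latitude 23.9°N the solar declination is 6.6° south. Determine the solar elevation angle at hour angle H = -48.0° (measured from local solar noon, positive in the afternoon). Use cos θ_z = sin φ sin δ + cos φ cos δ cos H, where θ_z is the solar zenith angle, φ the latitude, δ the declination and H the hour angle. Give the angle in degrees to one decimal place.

34.1°

cos θ_z = sin φ sin δ + cos φ cos δ cos H = (0.4051)(-0.1149) + (0.9143)(0.9934)(0.6691) = 0.5612.
θ_z = arccos(0.5612) = 55.86°, so the elevation is 90° − 55.86° = 34.14°.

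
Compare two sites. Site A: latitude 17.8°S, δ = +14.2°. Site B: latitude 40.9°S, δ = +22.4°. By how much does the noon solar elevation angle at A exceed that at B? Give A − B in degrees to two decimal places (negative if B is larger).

+31.30°

A: 90° − |-17.8 − (14.2)| = 58.00°.
B: 90° − |-40.9 − (22.4)| = 26.70°.
A − B = 58.00 − 26.70 = 31.30°.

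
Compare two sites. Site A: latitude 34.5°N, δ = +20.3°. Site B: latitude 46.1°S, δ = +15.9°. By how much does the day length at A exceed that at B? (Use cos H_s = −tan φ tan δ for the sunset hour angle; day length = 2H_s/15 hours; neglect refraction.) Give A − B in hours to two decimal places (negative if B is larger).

+4.26 h

A: H_s = arccos(−tan 34.5° · tan 20.3°) = 104.73°, so 2H_s/15 = 13.9640 h.
B: H_s = arccos(−tan -46.1° · tan 15.9°) = 72.78°, so 2H_s/15 = 9.7040 h.
A − B = 13.9640 − 9.7040 = 4.2600 h.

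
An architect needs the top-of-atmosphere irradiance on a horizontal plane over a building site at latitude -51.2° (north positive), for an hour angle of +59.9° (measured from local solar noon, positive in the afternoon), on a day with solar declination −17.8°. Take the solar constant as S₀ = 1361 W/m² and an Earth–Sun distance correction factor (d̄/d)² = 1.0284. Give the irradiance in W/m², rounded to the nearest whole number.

752 W/m²

With φ = -51.2°, δ = -17.8°, H = 59.90°: sin φ sin δ = 0.2382, cos φ cos δ cos H = 0.2992, so cos θ_z = 0.5374.
Top-of-atmosphere irradiance = S₀ (d̄/d)² cos θ_z = 1361 × 1.0284 × 0.5374 = 752.17 W/m².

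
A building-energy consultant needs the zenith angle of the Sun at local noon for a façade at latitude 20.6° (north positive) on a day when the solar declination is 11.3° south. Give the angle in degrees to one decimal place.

31.9°

At local solar noon the hour angle is zero, so the zenith angle is |φ − δ| = |20.6° − (-11.3°)| = 31.9°.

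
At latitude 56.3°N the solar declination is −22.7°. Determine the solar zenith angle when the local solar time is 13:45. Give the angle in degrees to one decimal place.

82.1°

Hour angle H = 15° × (13.75 − 12) = 26.25°.
With φ = 56.3°, δ = -22.7°, H = 26.25°: sin φ sin δ = -0.3211, cos φ cos δ cos H = 0.4591, so cos θ_z = 0.1380.
θ_z = arccos(0.1380) = 82.07°.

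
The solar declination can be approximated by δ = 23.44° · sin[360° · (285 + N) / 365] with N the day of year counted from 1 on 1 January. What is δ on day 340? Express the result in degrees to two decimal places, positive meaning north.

-22.79°

360 × (285 + 340) / 365 = 616.438°; sin(616.438°) = -0.9721.
δ = 23.44 × -0.9721 = -22.786° ≈ -22.79°.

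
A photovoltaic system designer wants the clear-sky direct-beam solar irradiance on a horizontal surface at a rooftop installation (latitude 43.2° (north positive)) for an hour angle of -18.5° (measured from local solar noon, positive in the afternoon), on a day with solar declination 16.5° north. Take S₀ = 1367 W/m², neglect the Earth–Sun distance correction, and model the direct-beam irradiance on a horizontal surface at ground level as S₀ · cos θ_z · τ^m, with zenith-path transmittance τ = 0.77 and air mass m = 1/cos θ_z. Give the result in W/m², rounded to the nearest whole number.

864 W/m²

With φ = 43.2°, δ = 16.5°, H = -18.50°: sin φ sin δ = 0.1944, cos φ cos δ cos H = 0.6628, so cos θ_z = 0.8572.
Air mass m = 1/cos θ_z = 1/0.8572 = 1.167; τ^m = 0.77^1.167 = 0.7371.
Surface direct beam = 1367 × 0.8572 × 0.7371 = 863.73 W/m².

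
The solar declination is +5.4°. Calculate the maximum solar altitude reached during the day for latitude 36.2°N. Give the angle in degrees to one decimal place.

59.2°

At local solar noon the hour angle is zero, so the elevation is 90° − |φ − δ| = 90° − |36.2° − (5.4°)| = 90° − 30.8° = 59.2°.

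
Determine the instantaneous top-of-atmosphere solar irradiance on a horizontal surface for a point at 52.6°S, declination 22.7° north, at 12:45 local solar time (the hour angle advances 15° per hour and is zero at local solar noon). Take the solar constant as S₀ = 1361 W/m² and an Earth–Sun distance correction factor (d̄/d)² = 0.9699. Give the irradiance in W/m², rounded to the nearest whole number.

Hour angle H = 15° × (12.75 − 12) = 11.25°.
cos θ_z = sin φ sin δ + cos φ cos δ cos H = (-0.7944)(0.3859) + (0.6074)(0.9225)(0.9808) = 0.2430.
Top-of-atmosphere irradiance = S₀ (d̄/d)² cos θ_z = 1361 × 0.9699 × 0.2430 = 320.77 W/m².

321 W/m²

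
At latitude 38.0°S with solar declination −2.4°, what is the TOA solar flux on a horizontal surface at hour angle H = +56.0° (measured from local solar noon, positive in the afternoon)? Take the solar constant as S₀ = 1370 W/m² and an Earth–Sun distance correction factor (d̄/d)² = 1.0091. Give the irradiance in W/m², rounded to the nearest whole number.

644 W/m²

With φ = -38.0°, δ = -2.4°, H = 56.00°: sin φ sin δ = 0.0258, cos φ cos δ cos H = 0.4403, so cos θ_z = 0.4661.
Top-of-atmosphere irradiance = S₀ (d̄/d)² cos θ_z = 1370 × 1.0091 × 0.4661 = 644.37 W/m².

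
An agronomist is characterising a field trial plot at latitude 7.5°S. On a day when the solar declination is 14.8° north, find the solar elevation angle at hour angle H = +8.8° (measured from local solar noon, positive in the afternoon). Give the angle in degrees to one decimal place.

cos θ_z = sin(-7.5°) sin(14.8°) + cos(-7.5°) cos(14.8°) cos(8.80°) = -0.0333 + 0.9473 = 0.9140.
θ_z = arccos(0.9140) = 23.94°, so the elevation is 90° − 23.94° = 66.06°.

66.1°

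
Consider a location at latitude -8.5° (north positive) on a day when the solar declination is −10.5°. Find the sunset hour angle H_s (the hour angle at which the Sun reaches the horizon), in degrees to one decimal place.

The sunset hour angle satisfies cos H_s = −tan φ tan δ = -0.0277, giving H_s = 91.59°.

91.6°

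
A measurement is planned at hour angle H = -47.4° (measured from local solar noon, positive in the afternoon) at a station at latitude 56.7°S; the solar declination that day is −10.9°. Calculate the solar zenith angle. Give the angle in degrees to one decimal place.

58.5°

With φ = -56.7°, δ = -10.9°, H = -47.40°: sin φ sin δ = 0.1580, cos φ cos δ cos H = 0.3649, so cos θ_z = 0.5229.
θ_z = arccos(0.5229) = 58.47°.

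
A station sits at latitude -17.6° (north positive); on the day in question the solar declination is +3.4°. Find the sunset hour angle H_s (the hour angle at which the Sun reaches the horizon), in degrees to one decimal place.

cos H_s = −tan(-17.6°) · tan(3.4°) = 0.0188, so H_s = arccos(0.0188) = 88.92°.

88.9°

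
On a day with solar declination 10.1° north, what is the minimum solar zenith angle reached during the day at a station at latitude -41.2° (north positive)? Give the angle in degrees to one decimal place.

At local solar noon the hour angle is zero, so the zenith angle is |φ − δ| = |-41.2° − (10.1°)| = 51.3°.

51.3°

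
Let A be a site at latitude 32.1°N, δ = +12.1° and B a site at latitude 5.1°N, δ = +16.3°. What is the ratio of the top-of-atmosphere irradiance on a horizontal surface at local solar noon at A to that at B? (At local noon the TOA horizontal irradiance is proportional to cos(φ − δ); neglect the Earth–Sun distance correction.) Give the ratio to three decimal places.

A: cos θ_z = cos(32.1° − (12.1°)) = 0.9397.
B: cos θ_z = cos(5.1° − (16.3°)) = 0.9810.
Ratio A/B = 0.9397 / 0.9810 = 0.9579.

0.958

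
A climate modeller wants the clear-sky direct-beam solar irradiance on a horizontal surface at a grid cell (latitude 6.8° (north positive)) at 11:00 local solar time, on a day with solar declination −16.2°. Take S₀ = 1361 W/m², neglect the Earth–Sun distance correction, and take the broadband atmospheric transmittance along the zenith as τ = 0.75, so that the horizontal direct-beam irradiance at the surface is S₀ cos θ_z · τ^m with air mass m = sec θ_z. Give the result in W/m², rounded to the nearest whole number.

874 W/m²

Hour angle H = 15° × (11 − 12) = -15.00°.
cos θ_z = sin(6.8°) sin(-16.2°) + cos(6.8°) cos(-16.2°) cos(-15.00°) = -0.0330 + 0.9210 = 0.8880.
Air mass m = 1/cos θ_z = 1/0.8880 = 1.126; τ^m = 0.75^1.126 = 0.7233.
Surface direct beam = 1361 × 0.8880 × 0.7233 = 874.16 W/m².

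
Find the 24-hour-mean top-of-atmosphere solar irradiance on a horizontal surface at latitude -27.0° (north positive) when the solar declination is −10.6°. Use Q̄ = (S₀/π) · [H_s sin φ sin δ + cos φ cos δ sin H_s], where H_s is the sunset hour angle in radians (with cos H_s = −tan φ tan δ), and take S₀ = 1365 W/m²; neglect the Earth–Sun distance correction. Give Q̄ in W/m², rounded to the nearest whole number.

439 W/m²

The sunset hour angle satisfies cos H_s = −tan φ tan δ = -0.0954, giving H_s = 95.47°. In radians, H_s = 1.6663.
H_s sin φ sin δ = 1.6663 × -0.4540 × -0.1840 = 0.1392.
cos φ cos δ sin H_s = 0.8910 × 0.9829 × 0.9954 = 0.8717.
Q̄ = (1365/π) × (0.1392 + 0.8717) = 434.49 × 1.0109 = 439.23 W/m².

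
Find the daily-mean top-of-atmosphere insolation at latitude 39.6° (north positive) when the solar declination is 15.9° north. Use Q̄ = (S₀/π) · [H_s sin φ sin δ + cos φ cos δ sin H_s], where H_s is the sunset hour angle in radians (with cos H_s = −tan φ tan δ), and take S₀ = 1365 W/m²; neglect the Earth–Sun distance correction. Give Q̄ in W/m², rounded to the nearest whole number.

450 W/m²

cos H_s = −tan(39.6°) · tan(15.9°) = -0.2357, so H_s = arccos(-0.2357) = 103.63°. In radians, H_s = 1.8087.
H_s sin φ sin δ = 1.8087 × 0.6374 × 0.2740 = 0.3159.
cos φ cos δ sin H_s = 0.7705 × 0.9617 × 0.9718 = 0.7201.
Q̄ = (1365/π) × (0.3159 + 0.7201) = 434.49 × 1.0360 = 450.13 W/m².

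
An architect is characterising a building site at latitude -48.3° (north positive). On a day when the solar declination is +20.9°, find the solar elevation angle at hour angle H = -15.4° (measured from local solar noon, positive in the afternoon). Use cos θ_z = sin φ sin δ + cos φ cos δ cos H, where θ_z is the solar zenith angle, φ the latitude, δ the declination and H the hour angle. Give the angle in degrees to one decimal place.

cos θ_z = sin(-48.3°) sin(20.9°) + cos(-48.3°) cos(20.9°) cos(-15.40°) = -0.2664 + 0.5991 = 0.3327.
θ_z = arccos(0.3327) = 70.57°, so the elevation is 90° − 70.57° = 19.43°.

19.4°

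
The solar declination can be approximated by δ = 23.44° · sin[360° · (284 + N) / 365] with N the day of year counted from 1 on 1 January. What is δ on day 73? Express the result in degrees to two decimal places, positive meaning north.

-3.22°

360 × (284 + 73) / 365 = 352.110°; sin(352.110°) = -0.1373.
δ = 23.44 × -0.1373 = -3.218° ≈ -3.22°.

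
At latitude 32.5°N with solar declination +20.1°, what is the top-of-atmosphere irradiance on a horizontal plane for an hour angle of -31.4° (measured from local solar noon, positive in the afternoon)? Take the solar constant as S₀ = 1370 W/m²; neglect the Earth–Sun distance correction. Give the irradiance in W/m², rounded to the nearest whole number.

1179 W/m²

cos θ_z = sin(32.5°) sin(20.1°) + cos(32.5°) cos(20.1°) cos(-31.40°) = 0.1846 + 0.6760 = 0.8606.
Top-of-atmosphere irradiance = S₀ cos θ_z = 1370 × 0.8606 = 1179.02 W/m².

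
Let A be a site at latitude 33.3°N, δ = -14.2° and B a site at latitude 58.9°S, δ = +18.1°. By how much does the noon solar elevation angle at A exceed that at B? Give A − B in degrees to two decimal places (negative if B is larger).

+29.50°

A: 90° − |33.3 − (-14.2)| = 42.50°.
B: 90° − |-58.9 − (18.1)| = 13.00°.
A − B = 42.50 − 13.00 = 29.50°.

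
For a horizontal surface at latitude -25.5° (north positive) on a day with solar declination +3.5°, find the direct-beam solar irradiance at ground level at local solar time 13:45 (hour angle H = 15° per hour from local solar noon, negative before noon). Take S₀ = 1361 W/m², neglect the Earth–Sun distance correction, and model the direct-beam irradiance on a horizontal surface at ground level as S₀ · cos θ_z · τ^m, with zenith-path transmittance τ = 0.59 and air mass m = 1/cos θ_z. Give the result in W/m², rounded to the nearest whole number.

542 W/m²

Hour angle H = 15° × (13.75 − 12) = 26.25°.
cos θ_z = sin φ sin δ + cos φ cos δ cos H = (-0.4305)(0.0610) + (0.9026)(0.9981)(0.8969) = 0.7817.
Air mass m = 1/cos θ_z = 1/0.7817 = 1.279; τ^m = 0.59^1.279 = 0.5092.
Surface direct beam = 1361 × 0.7817 × 0.5092 = 541.73 W/m².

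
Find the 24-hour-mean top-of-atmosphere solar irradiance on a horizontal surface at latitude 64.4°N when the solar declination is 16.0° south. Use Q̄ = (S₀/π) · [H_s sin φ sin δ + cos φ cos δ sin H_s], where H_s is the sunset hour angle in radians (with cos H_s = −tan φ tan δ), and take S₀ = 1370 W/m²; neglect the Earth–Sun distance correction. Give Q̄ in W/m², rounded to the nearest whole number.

cos H_s = −tan(64.4°) · tan(-16.0°) = 0.5985, so H_s = arccos(0.5985) = 53.24°. In radians, H_s = 0.9292.
H_s sin φ sin δ = 0.9292 × 0.9018 × -0.2756 = -0.2309.
cos φ cos δ sin H_s = 0.4321 × 0.9613 × 0.8011 = 0.3328.
Q̄ = (1370/π) × (-0.2309 + 0.3328) = 436.08 × 0.1019 = 44.44 W/m².

44 W/m²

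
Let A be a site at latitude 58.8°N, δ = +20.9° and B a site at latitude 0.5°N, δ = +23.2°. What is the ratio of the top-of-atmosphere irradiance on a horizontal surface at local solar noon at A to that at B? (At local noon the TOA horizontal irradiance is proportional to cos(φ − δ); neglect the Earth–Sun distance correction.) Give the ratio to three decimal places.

0.855

A: cos θ_z = cos(58.8° − (20.9°)) = 0.7891.
B: cos θ_z = cos(0.5° − (23.2°)) = 0.9225.
Ratio A/B = 0.7891 / 0.9225 = 0.8554.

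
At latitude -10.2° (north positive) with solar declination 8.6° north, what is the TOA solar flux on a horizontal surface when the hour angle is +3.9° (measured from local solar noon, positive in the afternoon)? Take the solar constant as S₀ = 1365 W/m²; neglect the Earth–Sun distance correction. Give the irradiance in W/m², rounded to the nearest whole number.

1289 W/m²

With φ = -10.2°, δ = 8.6°, H = 3.90°: sin φ sin δ = -0.0265, cos φ cos δ cos H = 0.9709, so cos θ_z = 0.9444.
Top-of-atmosphere irradiance = S₀ cos θ_z = 1365 × 0.9444 = 1289.11 W/m².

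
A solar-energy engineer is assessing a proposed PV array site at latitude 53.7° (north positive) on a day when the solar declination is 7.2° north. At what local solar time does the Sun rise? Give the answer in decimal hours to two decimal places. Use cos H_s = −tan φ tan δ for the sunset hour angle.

cos H_s = −tan(53.7°) · tan(7.2°) = -0.1720, so H_s = arccos(-0.1720) = 99.90°.
Sunrise is at 12 − H_s/15 = 12 − 6.660 = 5.340 h local solar time.

5.34 h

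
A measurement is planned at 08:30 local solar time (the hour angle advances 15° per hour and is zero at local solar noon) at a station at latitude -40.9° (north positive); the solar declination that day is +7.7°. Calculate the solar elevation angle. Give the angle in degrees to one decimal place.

Hour angle H = 15° × (8.5 − 12) = -52.50°.
With φ = -40.9°, δ = 7.7°, H = -52.50°: sin φ sin δ = -0.0877, cos φ cos δ cos H = 0.4560, so cos θ_z = 0.3683.
θ_z = arccos(0.3683) = 68.39°, so the elevation is 90° − 68.39° = 21.61°.

21.6°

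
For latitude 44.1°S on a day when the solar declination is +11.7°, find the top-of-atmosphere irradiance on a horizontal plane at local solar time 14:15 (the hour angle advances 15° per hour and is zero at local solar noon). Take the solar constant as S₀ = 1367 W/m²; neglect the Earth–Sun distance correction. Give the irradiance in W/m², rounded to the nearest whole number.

Hour angle H = 15° × (14.25 − 12) = 33.75°.
cos θ_z = sin(-44.1°) sin(11.7°) + cos(-44.1°) cos(11.7°) cos(33.75°) = -0.1411 + 0.5847 = 0.4436.
Top-of-atmosphere irradiance = S₀ cos θ_z = 1367 × 0.4436 = 606.40 W/m².

606 W/m²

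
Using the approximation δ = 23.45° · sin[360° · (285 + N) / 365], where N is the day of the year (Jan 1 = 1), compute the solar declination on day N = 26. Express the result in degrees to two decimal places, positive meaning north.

-18.79°

360 × (285 + 26) / 365 = 306.740°; sin(306.740°) = -0.8014.
δ = 23.45 × -0.8014 = -18.793° ≈ -18.79°.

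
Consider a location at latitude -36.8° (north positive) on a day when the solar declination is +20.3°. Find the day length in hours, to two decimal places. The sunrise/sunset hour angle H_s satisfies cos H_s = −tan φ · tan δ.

The sunset hour angle satisfies cos H_s = −tan φ tan δ = 0.2767, giving H_s = 73.94°.
Day length = 2 H_s / 15° h⁻¹ = 147.88° / 15 = 9.859 h.

9.86 hours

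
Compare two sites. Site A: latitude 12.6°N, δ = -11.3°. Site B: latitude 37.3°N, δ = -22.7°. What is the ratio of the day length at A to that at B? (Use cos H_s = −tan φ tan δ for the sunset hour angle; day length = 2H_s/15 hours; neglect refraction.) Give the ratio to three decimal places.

A: H_s = arccos(−tan 12.6° · tan -11.3°) = 87.44°, so 2H_s/15 = 11.6587 h.
B: H_s = arccos(−tan 37.3° · tan -22.7°) = 71.42°, so 2H_s/15 = 9.5227 h.
Ratio A/B = 11.6587 / 9.5227 = 1.2243.

1.224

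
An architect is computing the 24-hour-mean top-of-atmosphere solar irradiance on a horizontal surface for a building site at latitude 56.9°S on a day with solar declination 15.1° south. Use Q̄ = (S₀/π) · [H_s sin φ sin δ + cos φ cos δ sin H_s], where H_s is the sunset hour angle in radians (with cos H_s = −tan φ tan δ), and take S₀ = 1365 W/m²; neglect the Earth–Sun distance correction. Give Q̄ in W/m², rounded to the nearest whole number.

398 W/m²

cos H_s = −tan(-56.9°) · tan(-15.1°) = -0.4139, so H_s = arccos(-0.4139) = 114.45°. In radians, H_s = 1.9975.
H_s sin φ sin δ = 1.9975 × -0.8377 × -0.2605 = 0.4359.
cos φ cos δ sin H_s = 0.5461 × 0.9655 × 0.9103 = 0.4800.
Q̄ = (1365/π) × (0.4359 + 0.4800) = 434.49 × 0.9159 = 397.95 W/m².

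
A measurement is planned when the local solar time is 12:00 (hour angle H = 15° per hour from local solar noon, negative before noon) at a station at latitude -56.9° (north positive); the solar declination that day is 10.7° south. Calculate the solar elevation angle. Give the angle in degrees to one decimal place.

Hour angle H = 15° × (12 − 12) = 0.00°.
cos θ_z = sin(-56.9°) sin(-10.7°) + cos(-56.9°) cos(-10.7°) cos(0.00°) = 0.1555 + 0.5366 = 0.6921.
θ_z = arccos(0.6921) = 46.20°, so the elevation is 90° − 46.20° = 43.80°.

43.8°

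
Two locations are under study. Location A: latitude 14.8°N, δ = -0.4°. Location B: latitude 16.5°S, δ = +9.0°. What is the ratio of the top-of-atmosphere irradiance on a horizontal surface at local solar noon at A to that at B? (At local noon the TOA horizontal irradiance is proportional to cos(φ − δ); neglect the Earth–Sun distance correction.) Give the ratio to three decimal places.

1.069

A: cos θ_z = cos(14.8° − (-0.4°)) = 0.9650.
B: cos θ_z = cos(-16.5° − (9.0°)) = 0.9026.
Ratio A/B = 0.9650 / 0.9026 = 1.0691.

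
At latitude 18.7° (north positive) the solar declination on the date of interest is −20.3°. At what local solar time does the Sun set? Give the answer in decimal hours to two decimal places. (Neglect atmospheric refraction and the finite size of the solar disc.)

17.52 h

The sunset hour angle satisfies cos H_s = −tan φ tan δ = 0.1252, giving H_s = 82.81°.
Sunset is at 12 + H_s/15 = 12 + 5.521 = 17.521 h local solar time.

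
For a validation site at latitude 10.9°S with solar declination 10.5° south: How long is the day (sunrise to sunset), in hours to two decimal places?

12.27 hours

cos H_s = −tan(-10.9°) · tan(-10.5°) = -0.0357, so H_s = arccos(-0.0357) = 92.05°.
Day length = 2 H_s / 15° h⁻¹ = 184.10° / 15 = 12.273 h.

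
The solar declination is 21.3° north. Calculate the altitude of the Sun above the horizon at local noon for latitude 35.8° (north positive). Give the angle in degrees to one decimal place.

At local solar noon the hour angle is zero, so the elevation is 90° − |φ − δ| = 90° − |35.8° − (21.3°)| = 90° − 14.5° = 75.5°.

75.5°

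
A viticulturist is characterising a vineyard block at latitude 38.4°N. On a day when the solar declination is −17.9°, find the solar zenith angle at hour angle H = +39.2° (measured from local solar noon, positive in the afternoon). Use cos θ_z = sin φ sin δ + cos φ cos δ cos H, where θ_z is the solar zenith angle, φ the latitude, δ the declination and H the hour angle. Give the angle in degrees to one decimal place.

cos θ_z = sin φ sin δ + cos φ cos δ cos H = (0.6211)(-0.3074) + (0.7837)(0.9516)(0.7749) = 0.3870.
θ_z = arccos(0.3870) = 67.23°.

67.2°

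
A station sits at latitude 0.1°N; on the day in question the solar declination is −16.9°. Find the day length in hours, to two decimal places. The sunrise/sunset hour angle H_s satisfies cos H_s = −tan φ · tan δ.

The sunset hour angle satisfies cos H_s = −tan φ tan δ = 0.0005, giving H_s = 89.97°.
Day length = 2 H_s / 15° h⁻¹ = 179.94° / 15 = 11.996 h.

12.00 hours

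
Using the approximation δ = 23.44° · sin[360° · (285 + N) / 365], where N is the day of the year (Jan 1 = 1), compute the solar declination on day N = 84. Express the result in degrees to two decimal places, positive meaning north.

+1.61°

360 × (285 + 84) / 365 = 363.945°; sin(363.945°) = 0.0688.
δ = 23.44 × 0.0688 = 1.613° ≈ +1.61°.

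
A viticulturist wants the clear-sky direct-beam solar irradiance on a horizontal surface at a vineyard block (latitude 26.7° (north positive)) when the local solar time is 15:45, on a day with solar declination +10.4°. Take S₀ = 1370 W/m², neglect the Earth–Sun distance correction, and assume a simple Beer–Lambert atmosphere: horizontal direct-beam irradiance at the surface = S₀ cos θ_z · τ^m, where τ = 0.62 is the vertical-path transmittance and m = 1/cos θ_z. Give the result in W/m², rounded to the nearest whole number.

Hour angle H = 15° × (15.75 − 12) = 56.25°.
cos θ_z = sin φ sin δ + cos φ cos δ cos H = (0.4493)(0.1805) + (0.8934)(0.9836)(0.5556) = 0.5693.
Air mass m = 1/cos θ_z = 1/0.5693 = 1.757; τ^m = 0.62^1.757 = 0.4317.
Surface direct beam = 1370 × 0.5693 × 0.4317 = 336.70 W/m².

337 W/m²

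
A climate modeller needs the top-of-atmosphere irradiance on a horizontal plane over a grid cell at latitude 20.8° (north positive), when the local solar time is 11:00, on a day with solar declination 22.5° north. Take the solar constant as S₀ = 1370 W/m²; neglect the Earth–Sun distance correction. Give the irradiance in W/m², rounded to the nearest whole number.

Hour angle H = 15° × (11 − 12) = -15.00°.
With φ = 20.8°, δ = 22.5°, H = -15.00°: sin φ sin δ = 0.1359, cos φ cos δ cos H = 0.8342, so cos θ_z = 0.9701.
Top-of-atmosphere irradiance = S₀ cos θ_z = 1370 × 0.9701 = 1329.04 W/m².

1329 W/m²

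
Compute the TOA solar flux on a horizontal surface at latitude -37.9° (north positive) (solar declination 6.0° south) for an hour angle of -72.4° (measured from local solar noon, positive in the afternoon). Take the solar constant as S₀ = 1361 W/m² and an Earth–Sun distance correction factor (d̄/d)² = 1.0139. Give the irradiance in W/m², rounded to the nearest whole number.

416 W/m²

With φ = -37.9°, δ = -6.0°, H = -72.40°: sin φ sin δ = 0.0642, cos φ cos δ cos H = 0.2373, so cos θ_z = 0.3015.
Top-of-atmosphere irradiance = S₀ (d̄/d)² cos θ_z = 1361 × 1.0139 × 0.3015 = 416.05 W/m².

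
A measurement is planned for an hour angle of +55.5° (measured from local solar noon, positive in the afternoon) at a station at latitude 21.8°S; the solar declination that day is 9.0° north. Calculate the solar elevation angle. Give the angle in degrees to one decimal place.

27.5°

With φ = -21.8°, δ = 9.0°, H = 55.50°: sin φ sin δ = -0.0581, cos φ cos δ cos H = 0.5194, so cos θ_z = 0.4613.
θ_z = arccos(0.4613) = 62.53°, so the elevation is 90° − 62.53° = 27.47°.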